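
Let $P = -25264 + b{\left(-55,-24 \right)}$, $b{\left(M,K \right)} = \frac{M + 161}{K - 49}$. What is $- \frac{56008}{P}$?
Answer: $\frac{2044292}{922189} \approx 2.2168$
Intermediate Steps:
$b{\left(M,K \right)} = \frac{161 + M}{-49 + K}$
$P = - \frac{1844378}{73}$ ($P = -25264 + \frac{161 - 55}{-49 - 24} = -25264 + \frac{1}{-73} \cdot 106 = -25264 - \frac{106}{73} = - \frac{1844378}{73} \approx -25265.0$)
$- \frac{56008}{P} = - \frac{56008}{- \frac{1844378}{73}} = \left(-56008\right) \left(- \frac{73}{1844378}\right) = \frac{2044292}{922189}$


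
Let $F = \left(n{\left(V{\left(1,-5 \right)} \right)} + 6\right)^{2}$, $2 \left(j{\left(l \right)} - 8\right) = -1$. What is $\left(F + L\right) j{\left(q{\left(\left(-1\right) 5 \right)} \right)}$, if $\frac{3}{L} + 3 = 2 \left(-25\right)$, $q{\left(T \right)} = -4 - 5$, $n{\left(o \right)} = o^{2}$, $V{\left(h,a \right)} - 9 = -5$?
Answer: $\frac{384735}{106} \approx 3629.6$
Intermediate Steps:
$V{\left(h,a \right)} = 4$ ($V{\left(h,a \right)} = 9 - 5 = 4$)
$q{\left(T \right)} = -9$ ($q{\left(T \right)} = -4 - 5 = -9$)
$j{\left(l \right)} = \frac{15}{2}$ ($j{\left(l \right)} = 8 + \frac{1}{2} \left(-1\right) = 8 - \frac{1}{2} = \frac{15}{2}$)
$L = - \frac{3}{53}$ ($L = \frac{3}{-3 + 2 \left(-25\right)} = \frac{3}{-3 - 50} = \frac{3}{-53} = 3 \left(- \frac{1}{53}\right) = - \frac{3}{53} \approx -0.056604$)
$F = 484$ ($F = \left(4^{2} + 6\right)^{2} = \left(16 + 6\right)^{2} = 22^{2} = 484$)
$\left(F + L\right) j{\left(q{\left(\left(-1\right) 5 \right)} \right)} = \left(484 - \frac{3}{53}\right) \frac{15}{2} = \frac{25649}{53} \cdot \frac{15}{2} = \frac{384735}{106}$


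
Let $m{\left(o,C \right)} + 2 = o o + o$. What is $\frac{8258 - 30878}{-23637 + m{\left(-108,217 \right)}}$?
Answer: $\frac{22620}{12083} \approx 1.8721$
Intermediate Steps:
$m{\left(o,C \right)} = -2 + o + o^{2}$ ($m{\left(o,C \right)} = -2 + \left(o o + o\right) = -2 + \left(o^{2} + o\right) = -2 + \left(o + o^{2}\right) = -2 + o + o^{2}$)
$\frac{8258 - 30878}{-23637 + m{\left(-108,217 \right)}} = \frac{8258 - 30878}{-23637 - \left(110 - 11664\right)} = - \frac{22620}{-23637 - -11554} = - \frac{22620}{-23637 + 11554} = - \frac{22620}{-12083} = \left(-22620\right) \left(- \frac{1}{12083}\right) = \frac{22620}{12083}$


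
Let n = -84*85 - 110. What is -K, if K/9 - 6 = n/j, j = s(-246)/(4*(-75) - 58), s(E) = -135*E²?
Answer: -2321123/45387 ≈ -51.141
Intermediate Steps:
n = -7250 (n = -7140 - 110 = -7250)
j = 4084830/179 (j = (-135*(-246)²)/(4*(-75) - 58) = (-135*60516)/(-300 - 58) = -8169660/(-358) = -8169660*(-1/358) = 4084830/179 ≈ 22820.)
K = 2321123/45387 (K = 54 + 9*(-7250/4084830/179) = 54 + 9*(-7250*179/4084830) = 54 + 9*(-129775/408483) = 54 - 129775/45387 = 2321123/45387 ≈ 51.141)
-K = -1*2321123/45387 = -2321123/45387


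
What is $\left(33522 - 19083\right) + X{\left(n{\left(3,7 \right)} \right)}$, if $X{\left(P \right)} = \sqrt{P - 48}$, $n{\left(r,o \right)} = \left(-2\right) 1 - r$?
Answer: $14439 + i \sqrt{53} \approx 14439.0 + 7.2801 i$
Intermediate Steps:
$n{\left(r,o \right)} = -2 - r$
$X{\left(P \right)} = \sqrt{-48 + P}$
$\left(33522 - 19083\right) + X{\left(n{\left(3,7 \right)} \right)} = \left(33522 - 19083\right) + \sqrt{-48 - 5} = 14439 + \sqrt{-48 - 5} = 14439 + \sqrt{-53} = 14439 + i \sqrt{53}$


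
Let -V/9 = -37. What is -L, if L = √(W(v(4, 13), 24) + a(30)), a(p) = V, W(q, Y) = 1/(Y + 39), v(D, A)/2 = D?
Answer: -2*√36715/21 ≈ -18.249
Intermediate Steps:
V = 333 (V = -9*(-37) = 333)
v(D, A) = 2*D
W(q, Y) = 1/(39 + Y)
a(p) = 333
L = 2*√36715/21 (L = √(1/(39 + 24) + 333) = √(1/63 + 333) = √(20980/63) = 2*√36715/21 ≈ 18.249)
-L = -2*√36715/21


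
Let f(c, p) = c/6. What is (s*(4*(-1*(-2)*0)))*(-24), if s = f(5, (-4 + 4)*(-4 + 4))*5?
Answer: 0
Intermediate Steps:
f(c, p) = c/6 (f(c, p) = c*(⅙) = c/6)
s = 25/6 (s = ((⅙)*5)*5 = (⅚)*5 = 25/6 ≈ 4.1667)
(s*(4*(-1*(-2)*0)))*(-24) = (25*(4*(-1*(-2)*0))/6)*(-24) = (25*(4*(2*0))/6)*(-24) = (25*(4*0)/6)*(-24) = ((25/6)*0)*(-24) = 0*(-24) = 0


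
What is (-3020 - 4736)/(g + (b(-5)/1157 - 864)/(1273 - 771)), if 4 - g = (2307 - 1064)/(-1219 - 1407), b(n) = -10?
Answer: -454984131784/161450775 ≈ -2818.1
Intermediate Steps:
g = 11747/2626 (g = 4 - (2307 - 1064)/(-1219 - 1407) = 4 - 1243/(-2626) = 4 - 1243*(-1)/2626 = 4 - 1*(-1243/2626) = 4 + 1243/2626 = 11747/2626 ≈ 4.4733)
(-3020 - 4736)/(g + (b(-5)/1157 - 864)/(1273 - 771)) = (-3020 - 4736)/(11747/2626 + (-10/1157 - 864)/(1273 - 771)) = -7756/(11747/2626 + (-10*1/1157 - 864)/502) = -7756/(11747/2626 + (-10/1157 - 864)*(1/502)) = -7756/(11747/2626 - 999658/1157*1/502) = -7756/(11747/2626 - 499829/290407) = -7756/161450775/58662214 = -7756*58662214/161450775 = -454984131784/161450775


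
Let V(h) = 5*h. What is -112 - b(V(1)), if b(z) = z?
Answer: -117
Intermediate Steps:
-112 - b(V(1)) = -112 - 5 = -117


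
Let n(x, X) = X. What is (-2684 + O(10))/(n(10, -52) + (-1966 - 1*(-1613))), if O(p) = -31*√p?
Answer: 2684/405 + 31*√10/405 ≈ 6.8692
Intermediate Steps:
(-2684 + O(10))/(n(10, -52) + (-1966 - 1*(-1613))) = (-2684 - 31*√10)/(-52 + (-1966 - 1*(-1613))) = (-2684 - 31*√10)/(-52 + (-1966 + 1613)) = (-2684 - 31*√10)/(-52 - 353) = (-2684 - 31*√10)/(-405) = (-2684 - 31*√10)*(-1/405) = 2684/405 + 31*√10/405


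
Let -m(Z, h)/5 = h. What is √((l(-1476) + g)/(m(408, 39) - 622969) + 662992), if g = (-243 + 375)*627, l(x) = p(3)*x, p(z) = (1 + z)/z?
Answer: √16091366742995143/155791 ≈ 814.24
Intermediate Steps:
p(z) = (1 + z)/z
m(Z, h) = -5*h
l(x) = 4*x/3 (l(x) = ((1 + 3)/3)*x = ((⅓)*4)*x = 4*x/3)
g = 82764 (g = 132*627 = 82764)
√((l(-1476) + g)/(m(408, 39) - 622969) + 662992) = √(((4/3)*(-1476) + 82764)/(-5*39 - 622969) + 662992) = √((-1968 + 82764)/(-195 - 622969) + 662992) = √(80796/(-623164) + 662992) = √(80796*(-1/623164) + 662992) = √(-20199/155791 + 662992) = √(103288166473/155791) = √16091366742995143/155791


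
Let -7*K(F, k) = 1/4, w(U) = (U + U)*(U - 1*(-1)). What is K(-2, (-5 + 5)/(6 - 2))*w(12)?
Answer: -78/7 ≈ -11.143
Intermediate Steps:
w(U) = 2*U*(1 + U) (w(U) = (2*U)*(U + 1) = (2*U)*(1 + U) = 2*U*(1 + U))
K(F, k) = -1/28 (K(F, k) = -1/7/4 = -1/7*1/4 = -1/28)
K(-2, (-5 + 5)/(6 - 2))*w(12) = -12*(1 + 12)/14 = -12*13/14 = -1/28*312 = -78/7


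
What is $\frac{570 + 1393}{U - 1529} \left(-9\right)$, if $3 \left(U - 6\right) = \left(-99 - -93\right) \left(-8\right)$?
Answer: $\frac{17667}{1507} \approx 11.723$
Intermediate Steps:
$U = 22$ ($U = 6 + \frac{\left(-99 - -93\right) \left(-8\right)}{3} = 6 + \frac{\left(-99 + 93\right) \left(-8\right)}{3} = 6 + \frac{\left(-6\right) \left(-8\right)}{3} = 6 + \frac{1}{3} \cdot 48 = 6 + 16 = 22$)
$\frac{570 + 1393}{U - 1529} \left(-9\right) = \frac{570 + 1393}{22 - 1529} \left(-9\right) = \frac{1963}{-1507} \left(-9\right) = 1963 \left(- \frac{1}{1507}\right) \left(-9\right) = \left(- \frac{1963}{1507}\right) \left(-9\right) = \frac{17667}{1507}$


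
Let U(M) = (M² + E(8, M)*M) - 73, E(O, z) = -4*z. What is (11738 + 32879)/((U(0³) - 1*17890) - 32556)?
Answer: -44617/50519 ≈ -0.88317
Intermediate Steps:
U(M) = -73 - 3*M² (U(M) = (M² + (-4*M)*M) - 73 = (M² - 4*M²) - 73 = -3*M² - 73 = -73 - 3*M²)
(11738 + 32879)/((U(0³) - 1*17890) - 32556) = (11738 + 32879)/(((-73 - 3*(0³)²) - 1*17890) - 32556) = 44617/(((-73 - 3*0²) - 17890) - 32556) = 44617/(((-73 - 3*0) - 17890) - 32556) = 44617/(((-73 + 0) - 17890) - 32556) = 44617/((-73 - 17890) - 32556) = 44617/(-17963 - 32556) = 44617/(-50519) = 44617*(-1/50519) = -44617/50519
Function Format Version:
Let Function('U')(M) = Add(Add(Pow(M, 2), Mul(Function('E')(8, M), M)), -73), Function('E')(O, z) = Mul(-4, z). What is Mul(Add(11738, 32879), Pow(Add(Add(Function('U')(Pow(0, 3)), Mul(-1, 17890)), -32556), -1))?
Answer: Rational(-44617, 50519) ≈ -0.88317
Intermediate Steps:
Function('U')(M) = Add(-73, Mul(-3, Pow(M, 2))) (Function('U')(M) = Add(Add(Pow(M, 2), Mul(Mul(-4, M), M)), -73) = Add(Add(Pow(M, 2), Mul(-4, Pow(M, 2))), -73) = Add(Mul(-3, Pow(M, 2)), -73) = Add(-73, Mul(-3, Pow(M, 2))))
Mul(Add(11738, 32879), Pow(Add(Add(Function('U')(Pow(0, 3)), Mul(-1, 17890)), -32556), -1)) = Mul(Add(11738, 32879), Pow(Add(Add(Add(-73, Mul(-3, Pow(Pow(0, 3), 2))), Mul(-1, 17890)), -32556), -1)) = Mul(44617, Pow(Add(Add(Add(-73, Mul(-3, Pow(0, 2))), -17890), -32556), -1)) = Mul(44617, Pow(Add(Add(Add(-73, Mul(-3, 0)), -17890), -32556), -1)) = Mul(44617, Pow(Add(Add(Add(-73, 0), -17890), -32556), -1)) = Mul(44617, Pow(Add(Add(-73, -17890), -32556), -1)) = Mul(44617, Pow(Add(-17963, -32556), -1)) = Mul(44617, Pow(-50519, -1)) = Mul(44617, Rational(-1, 50519)) = Rational(-44617, 50519)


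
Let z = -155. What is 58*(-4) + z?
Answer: -387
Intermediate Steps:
58*(-4) + z = 58*(-4) - 155 = -232 - 155 = -387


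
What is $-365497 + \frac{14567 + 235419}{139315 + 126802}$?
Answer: $- \frac{97264715163}{266117} \approx -3.655 \cdot 10^{5}$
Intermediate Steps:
$-365497 + \frac{14567 + 235419}{139315 + 126802} = -365497 + \frac{249986}{266117} = - \frac{97264715163}{266117}$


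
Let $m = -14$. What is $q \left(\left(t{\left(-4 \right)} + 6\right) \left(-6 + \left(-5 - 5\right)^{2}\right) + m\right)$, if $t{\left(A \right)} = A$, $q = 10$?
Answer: $1740$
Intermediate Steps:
$q \left(\left(t{\left(-4 \right)} + 6\right) \left(-6 + \left(-5 - 5\right)^{2}\right) + m\right) = 10 \left(\left(-4 + 6\right) \left(-6 + \left(-5 - 5\right)^{2}\right) - 14\right) = 10 \left(2 \left(-6 + \left(-10\right)^{2}\right) - 14\right) = 10 \left(2 \left(-6 + 100\right) - 14\right) = 10 \left(2 \cdot 94 - 14\right) = 10 \left(188 - 14\right) = 10 \cdot 174 = 1740$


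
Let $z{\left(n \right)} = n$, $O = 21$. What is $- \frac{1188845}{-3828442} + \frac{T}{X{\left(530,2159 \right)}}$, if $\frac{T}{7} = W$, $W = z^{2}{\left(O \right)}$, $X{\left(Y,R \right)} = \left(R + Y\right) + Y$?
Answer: $\frac{5215097503}{4107918266} \approx 1.2695$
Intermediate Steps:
$X{\left(Y,R \right)} = R + 2 Y$
$W = 441$ ($W = 21^{2} = 441$)
$T = 3087$ ($T = 7 \cdot 441 = 3087$)
$- \frac{1188845}{-3828442} + \frac{T}{X{\left(530,2159 \right)}} = - \frac{1188845}{-3828442} + \frac{3087}{2159 + 2 \cdot 530} = \left(-1188845\right) \left(- \frac{1}{3828442}\right) + \frac{3087}{2159 + 1060} = \frac{1188845}{3828442} + \frac{3087}{3219} = \frac{1188845}{3828442} + 3087 \cdot \frac{1}{3219} = \frac{1188845}{3828442} + \frac{1029}{1073} = \frac{5215097503}{4107918266}$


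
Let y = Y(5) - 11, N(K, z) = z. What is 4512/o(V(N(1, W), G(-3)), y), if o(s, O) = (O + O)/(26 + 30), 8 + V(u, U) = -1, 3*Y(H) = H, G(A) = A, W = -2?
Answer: -13536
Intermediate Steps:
Y(H) = H/3
V(u, U) = -9 (V(u, U) = -8 - 1 = -9)
y = -28/3 (y = (1/3)*5 - 11 = 5/3 - 11 = -28/3 ≈ -9.3333)
o(s, O) = O/28 (o(s, O) = (2*O)/56 = (2*O)*(1/56) = O/28)
4512/o(V(N(1, W), G(-3)), y) = 4512/(((1/28)*(-28/3))) = 4512/(-1/3) = 4512*(-3) = -13536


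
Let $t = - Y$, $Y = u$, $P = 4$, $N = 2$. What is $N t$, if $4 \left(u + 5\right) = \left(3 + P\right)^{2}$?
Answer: $- \frac{29}{2} \approx -14.5$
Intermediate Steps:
$u = \frac{29}{4}$ ($u = -5 + \frac{\left(3 + 4\right)^{2}}{4} = -5 + \frac{7^{2}}{4} = -5 + \frac{1}{4} \cdot 49 = -5 + \frac{49}{4} = \frac{29}{4} \approx 7.25$)
$Y = \frac{29}{4} \approx 7.25$
$t = - \frac{29}{4}$ ($t = \left(-1\right) \frac{29}{4} = - \frac{29}{4} \approx -7.25$)
$N t = 2 \left(- \frac{29}{4}\right) = - \frac{29}{2}$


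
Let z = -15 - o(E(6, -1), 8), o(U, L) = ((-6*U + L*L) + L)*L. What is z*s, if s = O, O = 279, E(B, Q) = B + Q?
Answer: -97929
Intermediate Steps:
o(U, L) = L*(L + L**2 - 6*U) (o(U, L) = ((-6*U + L**2) + L)*L = ((L**2 - 6*U) + L)*L = (L + L**2 - 6*U)*L = L*(L + L**2 - 6*U))
s = 279
z = -351 (z = -15 - 8*(8 + 8**2 - 6*(6 - 1)) = -15 - 8*(8 + 64 - 6*5) = -15 - 8*(8 + 64 - 30) = -15 - 8*42 = -15 - 1*336 = -15 - 336 = -351)
z*s = -351*279 = -97929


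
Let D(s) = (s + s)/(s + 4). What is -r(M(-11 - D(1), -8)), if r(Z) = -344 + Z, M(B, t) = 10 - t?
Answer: 326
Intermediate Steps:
D(s) = 2*s/(4 + s) (D(s) = (2*s)/(4 + s) = 2*s/(4 + s))
-r(M(-11 - D(1), -8)) = -(-344 + (10 - 1*(-8))) = -(-344 + (10 + 8)) = -(-344 + 18) = -1*(-326) = 326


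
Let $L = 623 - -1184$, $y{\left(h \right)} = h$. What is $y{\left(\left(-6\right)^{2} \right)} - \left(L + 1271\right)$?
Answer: $-3042$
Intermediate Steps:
$L = 1807$ ($L = 623 + 1184 = 1807$)
$y{\left(\left(-6\right)^{2} \right)} - \left(L + 1271\right) = \left(-6\right)^{2} - \left(1807 + 1271\right) = 36 - 3078 = -3042$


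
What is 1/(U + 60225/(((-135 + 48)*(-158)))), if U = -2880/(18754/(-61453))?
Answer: 42965414/405660053515 ≈ 0.00010591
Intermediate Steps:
U = 88492320/9377 (U = -2880/(18754*(-1/61453)) = -2880/(-18754/61453) = -2880*(-61453/18754) = 88492320/9377 ≈ 9437.2)
1/(U + 60225/(((-135 + 48)*(-158)))) = 1/(88492320/9377 + 60225/(((-135 + 48)*(-158)))) = 1/(88492320/9377 + 60225/((-87*(-158)))) = 1/(88492320/9377 + 60225/13746) = 1/(88492320/9377 + 60225*(1/13746)) = 1/(88492320/9377 + 20075/4582) = 1/(405660053515/42965414) = 42965414/405660053515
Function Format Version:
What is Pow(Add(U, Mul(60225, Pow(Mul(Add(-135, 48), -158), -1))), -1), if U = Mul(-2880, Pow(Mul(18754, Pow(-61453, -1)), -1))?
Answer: Rational(42965414, 405660053515) ≈ 0.00010591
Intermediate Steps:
U = Rational(88492320, 9377) (U = Mul(-2880, Pow(Mul(18754, Rational(-1, 61453)), -1)) = Mul(-2880, Pow(Rational(-18754, 61453), -1)) = Mul(-2880, Rational(-61453, 18754)) = Rational(88492320, 9377) ≈ 9437.2)
Pow(Add(U, Mul(60225, Pow(Mul(Add(-135, 48), -158), -1))), -1) = Pow(Add(Rational(88492320, 9377), Mul(60225, Pow(Mul(Add(-135, 48), -158), -1))), -1) = Pow(Add(Rational(88492320, 9377), Mul(60225, Pow(Mul(-87, -158), -1))), -1) = Pow(Add(Rational(88492320, 9377), Mul(60225, Pow(13746, -1))), -1) = Pow(Add(Rational(88492320, 9377), Mul(60225, Rational(1, 13746))), -1) = Pow(Add(Rational(88492320, 9377), Rational(20075, 4582)), -1) = Pow(Rational(405660053515, 42965414), -1) = Rational(42965414, 405660053515)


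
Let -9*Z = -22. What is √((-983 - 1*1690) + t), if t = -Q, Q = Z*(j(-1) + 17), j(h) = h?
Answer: I*√24409/3 ≈ 52.078*I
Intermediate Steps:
Z = 22/9 (Z = -⅑*(-22) = 22/9 ≈ 2.4444)
Q = 352/9 (Q = 22*(-1 + 17)/9 = (22/9)*16 = 352/9 ≈ 39.111)
t = -352/9 (t = -1*352/9 = -352/9 ≈ -39.111)
√((-983 - 1*1690) + t) = √((-983 - 1*1690) - 352/9) = √((-983 - 1690) - 352/9) = √(-2673 - 352/9) = √(-24409/9) = I*√24409/3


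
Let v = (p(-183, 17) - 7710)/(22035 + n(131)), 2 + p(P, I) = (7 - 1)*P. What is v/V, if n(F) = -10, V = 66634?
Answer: -1/166585 ≈ -6.0029e-6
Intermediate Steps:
p(P, I) = -2 + 6*P (p(P, I) = -2 + (7 - 1)*P = -2 + 6*P)
v = -⅖ (v = ((-2 + 6*(-183)) - 7710)/(22035 - 10) = ((-2 - 1098) - 7710)/22025 = (-1100 - 7710)*(1/22025) = -8810*1/22025 = -⅖ ≈ -0.40000)
v/V = -⅖/66634 = -⅖*1/66634 = -1/166585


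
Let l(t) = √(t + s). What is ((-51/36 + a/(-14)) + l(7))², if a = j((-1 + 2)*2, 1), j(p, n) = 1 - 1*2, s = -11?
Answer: (-113 + 168*I)²/7056 ≈ -2.1903 - 5.381*I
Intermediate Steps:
j(p, n) = -1 (j(p, n) = 1 - 2 = -1)
a = -1
l(t) = √(-11 + t) (l(t) = √(t - 11) = √(-11 + t))
((-51/36 + a/(-14)) + l(7))² = ((-51/36 - 1/(-14)) + √(-11 + 7))² = ((-51*1/36 - 1*(-1/14)) + √(-4))² = ((-17/12 + 1/14) + 2*I)² = (-113/84 + 2*I)²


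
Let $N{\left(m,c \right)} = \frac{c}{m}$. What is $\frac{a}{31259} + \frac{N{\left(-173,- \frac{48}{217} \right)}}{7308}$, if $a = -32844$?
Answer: $- \frac{750894806800}{714657918471} \approx -1.0507$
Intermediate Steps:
$\frac{a}{31259} + \frac{N{\left(-173,- \frac{48}{217} \right)}}{7308} = - \frac{32844}{31259} + \frac{- \frac{48}{217} \frac{1}{-173}}{7308} = \left(-32844\right) \frac{1}{31259} + \left(-48\right) \frac{1}{217} \left(- \frac{1}{173}\right) \frac{1}{7308} = - \frac{32844}{31259} + \left(- \frac{48}{217}\right) \left(- \frac{1}{173}\right) \frac{1}{7308} = - \frac{32844}{31259} + \frac{48}{37541} \cdot \frac{1}{7308} = - \frac{32844}{31259} + \frac{4}{22862469} = - \frac{750894806800}{714657918471}$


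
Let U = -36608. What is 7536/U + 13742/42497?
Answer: 878893/7479472 ≈ 0.11751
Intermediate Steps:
7536/U + 13742/42497 = 7536/(-36608) + 13742/42497 = 7536*(-1/36608) + 13742*(1/42497) = -471/2288 + 13742/42497 = 878893/7479472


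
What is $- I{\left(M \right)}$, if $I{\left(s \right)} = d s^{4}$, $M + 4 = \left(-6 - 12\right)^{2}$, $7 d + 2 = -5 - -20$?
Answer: $- \frac{136314880000}{7} \approx -1.9474 \cdot 10^{10}$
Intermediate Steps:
$d = \frac{13}{7}$ ($d = - \frac{2}{7} + \frac{-5 - -20}{7} = - \frac{2}{7} + \frac{-5 + 20}{7} = - \frac{2}{7} + \frac{1}{7} \cdot 15 = - \frac{2}{7} + \frac{15}{7} = \frac{13}{7} \approx 1.8571$)
$M = 320$ ($M = -4 + \left(-6 - 12\right)^{2} = -4 + \left(-18\right)^{2} = -4 + 324 = 320$)
$I{\left(s \right)} = \frac{13 s^{4}}{7}$
$- I{\left(M \right)} = - \frac{13 \cdot 320^{4}}{7} = - \frac{13 \cdot 10485760000}{7} = \left(-1\right) \frac{136314880000}{7} = - \frac{136314880000}{7}$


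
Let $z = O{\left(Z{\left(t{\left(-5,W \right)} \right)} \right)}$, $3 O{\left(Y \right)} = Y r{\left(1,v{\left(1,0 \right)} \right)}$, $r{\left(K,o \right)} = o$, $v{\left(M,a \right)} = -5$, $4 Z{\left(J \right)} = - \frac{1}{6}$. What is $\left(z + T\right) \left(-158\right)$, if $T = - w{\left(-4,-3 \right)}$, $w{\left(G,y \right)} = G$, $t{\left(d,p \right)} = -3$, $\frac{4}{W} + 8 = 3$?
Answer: $- \frac{23147}{36} \approx -642.97$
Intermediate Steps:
$W = - \frac{4}{5}$ ($W = \frac{4}{-8 + 3} = \frac{4}{-5} = 4 \left(- \frac{1}{5}\right) = - \frac{4}{5} \approx -0.8$)
$Z{\left(J \right)} = - \frac{1}{24}$ ($Z{\left(J \right)} = \frac{\left(-1\right) \frac{1}{6}}{4} = \frac{1}{4} \left(- \frac{1}{6}\right) = - \frac{1}{24}$)
$T = 4$ ($T = \left(-1\right) \left(-4\right) = 4$)
$O{\left(Y \right)} = - \frac{5 Y}{3}$ ($O{\left(Y \right)} = \frac{Y \left(-5\right)}{3} = \frac{\left(-5\right) Y}{3} = - \frac{5 Y}{3}$)
$z = \frac{5}{72}$ ($z = \left(- \frac{5}{3}\right) \left(- \frac{1}{24}\right) = \frac{5}{72} \approx 0.069444$)
$\left(z + T\right) \left(-158\right) = \left(\frac{5}{72} + 4\right) \left(-158\right) = \frac{293}{72} \left(-158\right) = - \frac{23147}{36}$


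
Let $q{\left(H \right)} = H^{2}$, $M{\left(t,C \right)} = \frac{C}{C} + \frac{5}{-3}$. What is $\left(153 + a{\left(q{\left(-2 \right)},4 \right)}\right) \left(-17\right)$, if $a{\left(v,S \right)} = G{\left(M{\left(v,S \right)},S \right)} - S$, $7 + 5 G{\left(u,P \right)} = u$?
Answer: $- \frac{37604}{15} \approx -2506.9$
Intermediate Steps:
$M{\left(t,C \right)} = - \frac{2}{3}$ ($M{\left(t,C \right)} = 1 + 5 \left(- \frac{1}{3}\right) = 1 - \frac{5}{3} = - \frac{2}{3}$)
$G{\left(u,P \right)} = - \frac{7}{5} + \frac{u}{5}$
$a{\left(v,S \right)} = - \frac{23}{15} - S$ ($a{\left(v,S \right)} = \left(- \frac{7}{5} + \frac{1}{5} \left(- \frac{2}{3}\right)\right) - S = \left(- \frac{7}{5} - \frac{2}{15}\right) - S = - \frac{23}{15} - S$)
$\left(153 + a{\left(q{\left(-2 \right)},4 \right)}\right) \left(-17\right) = \left(153 - \frac{83}{15}\right) \left(-17\right) = \frac{2212}{15} \left(-17\right) = - \frac{37604}{15}$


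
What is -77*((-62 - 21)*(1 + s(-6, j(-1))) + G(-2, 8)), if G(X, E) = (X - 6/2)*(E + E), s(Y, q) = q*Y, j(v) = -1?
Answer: 50897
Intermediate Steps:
s(Y, q) = Y*q
G(X, E) = 2*E*(-3 + X) (G(X, E) = (X - 6*½)*(2*E) = (X - 3)*(2*E) = (-3 + X)*(2*E) = 2*E*(-3 + X))
-77*((-62 - 21)*(1 + s(-6, j(-1))) + G(-2, 8)) = -77*((-62 - 21)*(1 - 6*(-1)) + 2*8*(-3 - 2)) = -77*(-83*(1 + 6) + 2*8*(-5)) = -77*(-83*7 - 80) = -77*(-581 - 80) = -77*(-661) = 50897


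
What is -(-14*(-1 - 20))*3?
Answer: -882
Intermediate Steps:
-(-14*(-1 - 20))*3 = -(-14*(-21))*3 = -294*3 = -1*882 = -882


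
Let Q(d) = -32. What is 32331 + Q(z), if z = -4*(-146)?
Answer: 32299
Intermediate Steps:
z = 584
32331 + Q(z) = 32331 - 32 = 32299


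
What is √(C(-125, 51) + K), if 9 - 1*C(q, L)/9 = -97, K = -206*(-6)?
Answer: √2190 ≈ 46.797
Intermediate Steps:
K = 1236
C(q, L) = 954 (C(q, L) = 81 - 9*(-97) = 81 + 873 = 954)
√(C(-125, 51) + K) = √(954 + 1236) = √2190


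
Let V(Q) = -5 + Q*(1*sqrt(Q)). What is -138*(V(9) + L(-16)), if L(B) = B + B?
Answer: 1380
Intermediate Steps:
L(B) = 2*B
V(Q) = -5 + Q**(3/2) (V(Q) = -5 + Q*sqrt(Q) = -5 + Q**(3/2))
-138*(V(9) + L(-16)) = -138*((-5 + 9**(3/2)) + 2*(-16)) = -138*((-5 + 27) - 32) = -138*(22 - 32) = -138*(-10) = 1380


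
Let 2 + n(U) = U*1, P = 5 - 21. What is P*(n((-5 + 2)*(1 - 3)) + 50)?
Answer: -864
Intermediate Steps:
P = -16
n(U) = -2 + U (n(U) = -2 + U*1 = -2 + U)
P*(n((-5 + 2)*(1 - 3)) + 50) = -16*((-2 + (-5 + 2)*(1 - 3)) + 50) = -16*((-2 - 3*(-2)) + 50) = -16*((-2 + 6) + 50) = -16*(4 + 50) = -16*54 = -864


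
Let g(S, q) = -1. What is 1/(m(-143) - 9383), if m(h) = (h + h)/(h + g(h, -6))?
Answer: -72/675433 ≈ -0.00010660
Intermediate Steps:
m(h) = 2*h/(-1 + h) (m(h) = (h + h)/(h - 1) = (2*h)/(-1 + h) = 2*h/(-1 + h))
1/(m(-143) - 9383) = 1/(2*(-143)/(-1 - 143) - 9383) = 1/(2*(-143)/(-144) - 9383) = 1/(2*(-143)*(-1/144) - 9383) = 1/(143/72 - 9383) = 1/(-675433/72) = -72/675433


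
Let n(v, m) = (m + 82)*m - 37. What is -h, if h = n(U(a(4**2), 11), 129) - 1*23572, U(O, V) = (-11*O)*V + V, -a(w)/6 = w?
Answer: -3610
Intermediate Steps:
a(w) = -6*w
U(O, V) = V - 11*O*V (U(O, V) = -11*O*V + V = V - 11*O*V)
n(v, m) = -37 + m*(82 + m) (n(v, m) = (82 + m)*m - 37 = m*(82 + m) - 37 = -37 + m*(82 + m))
h = 3610 (h = (-37 + 129**2 + 82*129) - 1*23572 = (-37 + 16641 + 10578) - 23572 = 27182 - 23572 = 3610)
-h = -1*3610 = -3610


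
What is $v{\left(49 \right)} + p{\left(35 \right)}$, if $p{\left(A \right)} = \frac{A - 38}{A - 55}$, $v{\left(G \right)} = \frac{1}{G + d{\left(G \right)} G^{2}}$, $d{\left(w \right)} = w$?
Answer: $\frac{176557}{1176980} \approx 0.15001$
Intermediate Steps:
$v{\left(G \right)} = \frac{1}{G + G^{3}}$ ($v{\left(G \right)} = \frac{1}{G + G G^{2}} = \frac{1}{G + G^{3}}$)
$p{\left(A \right)} = \frac{-38 + A}{-55 + A}$
$v{\left(49 \right)} + p{\left(35 \right)} = \frac{1}{49 + 49^{3}} + \frac{-38 + 35}{-55 + 35} = \frac{1}{49 + 117649} + \frac{1}{-20} \left(-3\right) = \frac{1}{117698} - - \frac{3}{20} = \frac{1}{117698} + \frac{3}{20} = \frac{176557}{1176980}$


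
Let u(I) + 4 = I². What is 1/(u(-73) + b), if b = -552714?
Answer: -1/547389 ≈ -1.8269e-6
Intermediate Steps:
u(I) = -4 + I²
1/(u(-73) + b) = 1/((-4 + (-73)²) - 552714) = 1/((-4 + 5329) - 552714) = 1/(5325 - 552714) = 1/(-547389) = -1/547389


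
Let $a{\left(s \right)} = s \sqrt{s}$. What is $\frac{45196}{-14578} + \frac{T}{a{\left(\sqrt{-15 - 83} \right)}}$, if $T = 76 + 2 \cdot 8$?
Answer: $- \frac{22598}{7289} - \frac{46 \sqrt[4]{2} \sqrt{7} \sqrt{i}}{49} \approx -5.1889 - 2.0886 i$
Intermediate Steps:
$T = 92$ ($T = 76 + 16 = 92$)
$a{\left(s \right)} = s^{\frac{3}{2}}$
$\frac{45196}{-14578} + \frac{T}{a{\left(\sqrt{-15 - 83} \right)}} = \frac{45196}{-14578} + \frac{92}{\left(\sqrt{-15 - 83}\right)^{\frac{3}{2}}} = 45196 \left(- \frac{1}{14578}\right) + \frac{92}{\left(\sqrt{-98}\right)^{\frac{3}{2}}} = - \frac{22598}{7289} + \frac{92}{\left(7 i \sqrt{2}\right)^{\frac{3}{2}}} = - \frac{22598}{7289} + \frac{92}{7 \cdot 2^{\frac{3}{4}} \sqrt{7} i^{\frac{3}{2}}} = - \frac{22598}{7289} + 92 \left(- \frac{\sqrt[4]{2} \sqrt{7} \sqrt{i}}{98}\right) = - \frac{22598}{7289} - \frac{46 \sqrt[4]{2} \sqrt{7} \sqrt{i}}{49}$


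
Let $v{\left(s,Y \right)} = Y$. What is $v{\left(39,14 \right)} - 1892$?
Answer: $-1878$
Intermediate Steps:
$v{\left(39,14 \right)} - 1892 = 14 - 1892 = -1878$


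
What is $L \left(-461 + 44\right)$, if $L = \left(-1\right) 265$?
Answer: $110505$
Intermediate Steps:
$L = -265$
$L \left(-461 + 44\right) = - 265 \left(-461 + 44\right) = \left(-265\right) \left(-417\right) = 110505$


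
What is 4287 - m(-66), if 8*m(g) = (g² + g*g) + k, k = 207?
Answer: 25377/8 ≈ 3172.1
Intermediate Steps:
m(g) = 207/8 + g²/4 (m(g) = ((g² + g*g) + 207)/8 = ((g² + g²) + 207)/8 = (2*g² + 207)/8 = (207 + 2*g²)/8 = 207/8 + g²/4)
4287 - m(-66) = 4287 - (207/8 + (¼)*(-66)²) = 4287 - (207/8 + (¼)*4356) = 4287 - (207/8 + 1089) = 4287 - 1*8919/8 = 4287 - 8919/8 = 25377/8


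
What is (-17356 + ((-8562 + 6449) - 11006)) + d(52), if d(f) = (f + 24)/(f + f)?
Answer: -792331/26 ≈ -30474.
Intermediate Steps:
d(f) = (24 + f)/(2*f) (d(f) = (24 + f)/((2*f)) = (24 + f)*(1/(2*f)) = (24 + f)/(2*f))
(-17356 + ((-8562 + 6449) - 11006)) + d(52) = (-17356 + ((-8562 + 6449) - 11006)) + (½)*(24 + 52)/52 = (-17356 + (-2113 - 11006)) + (½)*(1/52)*76 = (-17356 - 13119) + 19/26 = -30475 + 19/26 = -792331/26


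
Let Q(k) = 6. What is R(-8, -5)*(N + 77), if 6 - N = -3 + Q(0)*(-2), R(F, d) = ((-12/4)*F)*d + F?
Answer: -12544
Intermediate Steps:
R(F, d) = F - 3*F*d (R(F, d) = ((-12*1/4)*F)*d + F = (-3*F)*d + F = -3*F*d + F = F - 3*F*d)
N = 21 (N = 6 - (-3 + 6*(-2)) = 6 - (-3 - 12) = 6 - 1*(-15) = 6 + 15 = 21)
R(-8, -5)*(N + 77) = (-8*(1 - 3*(-5)))*(21 + 77) = -8*(1 + 15)*98 = -8*16*98 = -128*98 = -12544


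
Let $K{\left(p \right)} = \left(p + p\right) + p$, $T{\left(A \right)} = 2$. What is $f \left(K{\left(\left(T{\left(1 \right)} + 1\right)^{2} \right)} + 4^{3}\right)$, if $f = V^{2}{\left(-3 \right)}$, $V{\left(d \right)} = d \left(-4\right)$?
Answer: $13104$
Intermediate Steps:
$V{\left(d \right)} = - 4 d$
$f = 144$ ($f = \left(\left(-4\right) \left(-3\right)\right)^{2} = 12^{2} = 144$)
$K{\left(p \right)} = 3 p$ ($K{\left(p \right)} = 2 p + p = 3 p$)
$f \left(K{\left(\left(T{\left(1 \right)} + 1\right)^{2} \right)} + 4^{3}\right) = 144 \left(3 \left(2 + 1\right)^{2} + 4^{3}\right) = 144 \left(3 \cdot 3^{2} + 64\right) = 144 \left(3 \cdot 9 + 64\right) = 144 \left(27 + 64\right) = 144 \cdot 91 = 13104$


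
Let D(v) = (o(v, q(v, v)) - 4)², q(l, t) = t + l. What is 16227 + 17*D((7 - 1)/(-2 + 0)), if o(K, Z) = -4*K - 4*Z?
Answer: 33635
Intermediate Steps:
q(l, t) = l + t
D(v) = (-4 - 12*v)² (D(v) = ((-4*v - 4*(v + v)) - 4)² = ((-4*v - 8*v) - 4)² = (-12*v - 4)² = (-4 - 12*v)²)
16227 + 17*D((7 - 1)/(-2 + 0)) = 16227 + 17*(16*(1 + 3*((7 - 1)/(-2 + 0)))²) = 16227 + 17*(16*(1 + 3*(6/(-2)))²) = 16227 + 17*(16*(1 + 3*(6*(-½)))²) = 16227 + 17*(16*(1 + 3*(-3))²) = 16227 + 17*(16*(1 - 9)²) = 16227 + 17*(16*(-8)²) = 16227 + 17*(16*64) = 16227 + 17*1024 = 16227 + 17408 = 33635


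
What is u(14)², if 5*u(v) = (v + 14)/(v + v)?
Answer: 1/25 ≈ 0.040000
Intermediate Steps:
u(v) = (14 + v)/(10*v) (u(v) = ((v + 14)/(v + v))/5 = ((14 + v)/((2*v)))/5 = ((14 + v)*(1/(2*v)))/5 = ((14 + v)/(2*v))/5 = (14 + v)/(10*v))
u(14)² = ((⅒)*(14 + 14)/14)² = ((⅒)*(1/14)*28)² = (⅕)² = 1/25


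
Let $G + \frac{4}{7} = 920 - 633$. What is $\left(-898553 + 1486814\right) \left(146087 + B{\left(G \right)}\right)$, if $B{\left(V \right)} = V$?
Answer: $\frac{602740456254}{7} \approx 8.6106 \cdot 10^{10}$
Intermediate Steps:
$G = \frac{2005}{7}$ ($G = - \frac{4}{7} + \left(920 - 633\right) = - \frac{4}{7} + 287 = \frac{2005}{7} \approx 286.43$)
$\left(-898553 + 1486814\right) \left(146087 + B{\left(G \right)}\right) = \left(-898553 + 1486814\right) \left(146087 + \frac{2005}{7}\right) = 588261 \cdot \frac{1024614}{7} = \frac{602740456254}{7}$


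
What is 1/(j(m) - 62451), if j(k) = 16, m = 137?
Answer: -1/62435 ≈ -1.6017e-5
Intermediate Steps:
1/(j(m) - 62451) = 1/(16 - 62451) = 1/(-62435) = -1/62435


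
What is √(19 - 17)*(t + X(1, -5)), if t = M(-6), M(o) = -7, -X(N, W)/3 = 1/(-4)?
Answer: -25*√2/4 ≈ -8.8388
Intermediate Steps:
X(N, W) = ¾ (X(N, W) = -3/(-4) = -3*(-¼) = ¾)
t = -7
√(19 - 17)*(t + X(1, -5)) = √(19 - 17)*(-7 + ¾) = √2*(-25/4) = -25*√2/4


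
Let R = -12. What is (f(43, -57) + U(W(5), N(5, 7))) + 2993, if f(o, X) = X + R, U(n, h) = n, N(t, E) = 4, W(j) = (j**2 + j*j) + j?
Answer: 2979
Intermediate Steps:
W(j) = j + 2*j**2 (W(j) = (j**2 + j**2) + j = 2*j**2 + j = j + 2*j**2)
f(o, X) = -12 + X (f(o, X) = X - 12 = -12 + X)
(f(43, -57) + U(W(5), N(5, 7))) + 2993 = ((-12 - 57) + 5*(1 + 2*5)) + 2993 = (-69 + 5*(1 + 10)) + 2993 = (-69 + 5*11) + 2993 = (-69 + 55) + 2993 = -14 + 2993 = 2979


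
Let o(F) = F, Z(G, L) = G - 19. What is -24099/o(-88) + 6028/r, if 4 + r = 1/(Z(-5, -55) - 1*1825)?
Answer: -802567633/650936 ≈ -1232.9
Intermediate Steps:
Z(G, L) = -19 + G
r = -7397/1849 (r = -4 + 1/((-19 - 5) - 1*1825) = -4 + 1/(-24 - 1825) = -4 + 1/(-1849) = -4 - 1/1849 = -7397/1849 ≈ -4.0005)
-24099/o(-88) + 6028/r = -24099/(-88) + 6028/(-7397/1849) = -24099*(-1/88) + 6028*(-1849/7397) = 24099/88 - 11145772/7397 = -802567633/650936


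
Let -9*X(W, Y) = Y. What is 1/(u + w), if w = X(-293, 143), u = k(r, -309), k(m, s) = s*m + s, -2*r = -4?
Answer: -9/8486 ≈ -0.0010606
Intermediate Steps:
r = 2 (r = -½*(-4) = 2)
X(W, Y) = -Y/9
k(m, s) = s + m*s (k(m, s) = m*s + s = s + m*s)
u = -927 (u = -309*(1 + 2) = -309*3 = -927)
w = -143/9 (w = -⅑*143 = -143/9 ≈ -15.889)
1/(u + w) = 1/(-927 - 143/9) = 1/(-8486/9) = -9/8486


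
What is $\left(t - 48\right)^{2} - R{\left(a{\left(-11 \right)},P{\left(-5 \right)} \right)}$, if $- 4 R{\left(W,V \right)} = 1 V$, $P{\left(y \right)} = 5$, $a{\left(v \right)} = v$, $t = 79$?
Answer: $\frac{3849}{4} \approx 962.25$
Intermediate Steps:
$R{\left(W,V \right)} = - \frac{V}{4}$ ($R{\left(W,V \right)} = - \frac{1 V}{4} = - \frac{V}{4}$)
$\left(t - 48\right)^{2} - R{\left(a{\left(-11 \right)},P{\left(-5 \right)} \right)} = \left(79 - 48\right)^{2} - \left(- \frac{1}{4}\right) 5 = 31^{2} - - \frac{5}{4} = 961 + \frac{5}{4} = \frac{3849}{4}$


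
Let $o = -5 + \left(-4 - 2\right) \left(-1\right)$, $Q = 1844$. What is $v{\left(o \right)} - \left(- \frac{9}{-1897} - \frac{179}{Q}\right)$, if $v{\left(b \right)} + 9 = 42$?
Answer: $\frac{115759211}{3498068} \approx 33.092$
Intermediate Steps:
$o = 1$ ($o = -5 - -6 = -5 + 6 = 1$)
$v{\left(b \right)} = 33$ ($v{\left(b \right)} = -9 + 42 = 33$)
$v{\left(o \right)} - \left(- \frac{9}{-1897} - \frac{179}{Q}\right) = 33 - \left(- \frac{9}{-1897} - \frac{179}{1844}\right) = 33 - \left(\left(-9\right) \left(- \frac{1}{1897}\right) - \frac{179}{1844}\right) = 33 - \left(\frac{9}{1897} - \frac{179}{1844}\right) = 33 - - \frac{322967}{3498068} = 33 + \frac{322967}{3498068} = \frac{115759211}{3498068}$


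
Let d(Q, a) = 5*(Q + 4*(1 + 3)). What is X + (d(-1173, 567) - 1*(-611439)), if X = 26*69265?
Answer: 2406544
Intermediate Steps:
d(Q, a) = 80 + 5*Q (d(Q, a) = 5*(Q + 4*4) = 5*(Q + 16) = 5*(16 + Q) = 80 + 5*Q)
X = 1800890
X + (d(-1173, 567) - 1*(-611439)) = 1800890 + ((80 + 5*(-1173)) - 1*(-611439)) = 1800890 + ((80 - 5865) + 611439) = 1800890 + (-5785 + 611439) = 1800890 + 605654 = 2406544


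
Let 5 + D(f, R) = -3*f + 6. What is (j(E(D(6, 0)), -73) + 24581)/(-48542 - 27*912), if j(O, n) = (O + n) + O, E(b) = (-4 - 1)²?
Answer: -12279/36583 ≈ -0.33565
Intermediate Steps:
D(f, R) = 1 - 3*f (D(f, R) = -5 + (-3*f + 6) = -5 + (6 - 3*f) = 1 - 3*f)
E(b) = 25 (E(b) = (-5)² = 25)
j(O, n) = n + 2*O
(j(E(D(6, 0)), -73) + 24581)/(-48542 - 27*912) = ((-73 + 2*25) + 24581)/(-48542 - 27*912) = ((-73 + 50) + 24581)/(-48542 - 24624) = (-23 + 24581)/(-73166) = 24558*(-1/73166) = -12279/36583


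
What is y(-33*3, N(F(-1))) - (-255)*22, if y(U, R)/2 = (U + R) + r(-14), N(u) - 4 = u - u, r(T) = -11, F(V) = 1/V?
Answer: 5398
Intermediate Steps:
N(u) = 4 (N(u) = 4 + (u - u) = 4 + 0 = 4)
y(U, R) = -22 + 2*R + 2*U (y(U, R) = 2*((U + R) - 11) = 2*((R + U) - 11) = 2*(-11 + R + U) = -22 + 2*R + 2*U)
y(-33*3, N(F(-1))) - (-255)*22 = (-22 + 2*4 + 2*(-33*3)) - (-255)*22 = (-22 + 8 + 2*(-99)) - 1*(-5610) = (-22 + 8 - 198) + 5610 = -212 + 5610 = 5398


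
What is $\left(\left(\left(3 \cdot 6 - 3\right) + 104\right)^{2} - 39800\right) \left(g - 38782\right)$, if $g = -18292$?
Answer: $1463320286$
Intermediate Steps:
$\left(\left(\left(3 \cdot 6 - 3\right) + 104\right)^{2} - 39800\right) \left(g - 38782\right) = \left(\left(\left(3 \cdot 6 - 3\right) + 104\right)^{2} - 39800\right) \left(-18292 - 38782\right) = \left(\left(\left(18 - 3\right) + 104\right)^{2} - 39800\right) \left(-57074\right) = \left(\left(15 + 104\right)^{2} - 39800\right) \left(-57074\right) = \left(119^{2} - 39800\right) \left(-57074\right) = \left(14161 - 39800\right) \left(-57074\right) = \left(-25639\right) \left(-57074\right) = 1463320286$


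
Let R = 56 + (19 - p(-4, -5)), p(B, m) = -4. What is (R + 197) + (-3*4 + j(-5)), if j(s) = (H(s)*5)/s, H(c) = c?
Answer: 269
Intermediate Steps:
R = 79 (R = 56 + (19 - 1*(-4)) = 56 + (19 + 4) = 56 + 23 = 79)
j(s) = 5 (j(s) = (s*5)/s = (5*s)/s = 5)
(R + 197) + (-3*4 + j(-5)) = (79 + 197) + (-3*4 + 5) = 276 + (-12 + 5) = 276 - 7 = 269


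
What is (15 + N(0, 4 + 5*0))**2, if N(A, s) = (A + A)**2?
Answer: 225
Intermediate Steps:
N(A, s) = 4*A**2 (N(A, s) = (2*A)**2 = 4*A**2)
(15 + N(0, 4 + 5*0))**2 = (15 + 4*0**2)**2 = (15 + 4*0)**2 = (15 + 0)**2 = 15**2 = 225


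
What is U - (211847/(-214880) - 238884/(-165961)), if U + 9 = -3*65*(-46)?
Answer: 319548317778527/35661699680 ≈ 8960.5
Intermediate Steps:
U = 8961 (U = -9 - 3*65*(-46) = -9 - 195*(-46) = -9 + 8970 = 8961)
U - (211847/(-214880) - 238884/(-165961)) = 8961 - (211847/(-214880) - 238884/(-165961)) = 8961 - (211847*(-1/214880) - 238884*(-1/165961)) = 8961 - (-211847/214880 + 238884/165961) = 8961 - 1*16173053953/35661699680 = 8961 - 16173053953/35661699680 = 319548317778527/35661699680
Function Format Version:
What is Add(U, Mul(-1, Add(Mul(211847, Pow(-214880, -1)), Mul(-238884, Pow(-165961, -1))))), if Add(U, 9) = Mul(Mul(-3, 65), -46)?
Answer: Rational(319548317778527, 35661699680) ≈ 8960.5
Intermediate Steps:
U = 8961 (U = Add(-9, Mul(Mul(-3, 65), -46)) = Add(-9, Mul(-195, -46)) = Add(-9, 8970) = 8961)
Add(U, Mul(-1, Add(Mul(211847, Pow(-214880, -1)), Mul(-238884, Pow(-165961, -1))))) = Add(8961, Mul(-1, Add(Mul(211847, Pow(-214880, -1)), Mul(-238884, Pow(-165961, -1))))) = Add(8961, Mul(-1, Add(Mul(211847, Rational(-1, 214880)), Mul(-238884, Rational(-1, 165961))))) = Add(8961, Mul(-1, Add(Rational(-211847, 214880), Rational(238884, 165961)))) = Add(8961, Mul(-1, Rational(16173053953, 35661699680))) = Add(8961, Rational(-16173053953, 35661699680)) = Rational(319548317778527, 35661699680)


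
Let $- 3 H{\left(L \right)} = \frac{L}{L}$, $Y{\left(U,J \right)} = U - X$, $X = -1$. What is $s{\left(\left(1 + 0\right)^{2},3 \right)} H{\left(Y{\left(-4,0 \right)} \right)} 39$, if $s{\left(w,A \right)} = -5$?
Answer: $65$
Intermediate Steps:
$Y{\left(U,J \right)} = 1 + U$ ($Y{\left(U,J \right)} = U - -1 = U + 1 = 1 + U$)
$H{\left(L \right)} = - \frac{1}{3}$ ($H{\left(L \right)} = - \frac{L \frac{1}{L}}{3} = \left(- \frac{1}{3}\right) 1 = - \frac{1}{3}$)
$s{\left(\left(1 + 0\right)^{2},3 \right)} H{\left(Y{\left(-4,0 \right)} \right)} 39 = \left(-5\right) \left(- \frac{1}{3}\right) 39 = \frac{5}{3} \cdot 39 = 65$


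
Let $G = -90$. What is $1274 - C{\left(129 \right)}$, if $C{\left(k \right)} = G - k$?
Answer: $1493$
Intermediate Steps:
$C{\left(k \right)} = -90 - k$
$1274 - C{\left(129 \right)} = 1274 - \left(-90 - 129\right) = 1274 - -219 = 1274 + 219 = 1493$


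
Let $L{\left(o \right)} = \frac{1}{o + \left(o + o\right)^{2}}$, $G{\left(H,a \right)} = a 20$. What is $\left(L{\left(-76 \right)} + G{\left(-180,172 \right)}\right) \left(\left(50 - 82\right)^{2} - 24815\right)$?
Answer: $- \frac{1884635492911}{23028} \approx -8.1841 \cdot 10^{7}$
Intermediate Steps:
$G{\left(H,a \right)} = 20 a$
$L{\left(o \right)} = \frac{1}{o + 4 o^{2}}$ ($L{\left(o \right)} = \frac{1}{o + \left(2 o\right)^{2}} = \frac{1}{o + 4 o^{2}}$)
$\left(L{\left(-76 \right)} + G{\left(-180,172 \right)}\right) \left(\left(50 - 82\right)^{2} - 24815\right) = \left(\frac{1}{\left(-76\right) \left(1 + 4 \left(-76\right)\right)} + 20 \cdot 172\right) \left(\left(50 - 82\right)^{2} - 24815\right) = \left(- \frac{1}{76 \left(1 - 304\right)} + 3440\right) \left(\left(-32\right)^{2} - 24815\right) = \left(- \frac{1}{76 \left(-303\right)} + 3440\right) \left(1024 - 24815\right) = \left(\left(- \frac{1}{76}\right) \left(- \frac{1}{303}\right) + 3440\right) \left(-23791\right) = \left(\frac{1}{23028} + 3440\right) \left(-23791\right) = \frac{79216321}{23028} \left(-23791\right) = - \frac{1884635492911}{23028}$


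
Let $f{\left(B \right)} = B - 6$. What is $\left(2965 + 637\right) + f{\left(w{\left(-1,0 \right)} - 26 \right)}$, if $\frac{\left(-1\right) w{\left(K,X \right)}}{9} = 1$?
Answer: $3561$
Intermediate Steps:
$w{\left(K,X \right)} = -9$ ($w{\left(K,X \right)} = \left(-9\right) 1 = -9$)
$f{\left(B \right)} = -6 + B$ ($f{\left(B \right)} = B - 6 = -6 + B$)
$\left(2965 + 637\right) + f{\left(w{\left(-1,0 \right)} - 26 \right)} = \left(2965 + 637\right) - 41 = 3602 - 41 = 3561$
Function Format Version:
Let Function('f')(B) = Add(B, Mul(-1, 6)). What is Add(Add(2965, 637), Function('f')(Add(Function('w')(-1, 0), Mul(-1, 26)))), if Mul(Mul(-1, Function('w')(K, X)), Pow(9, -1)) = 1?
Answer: 3561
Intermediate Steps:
Function('w')(K, X) = -9 (Function('w')(K, X) = Mul(-9, 1) = -9)
Function('f')(B) = Add(-6, B) (Function('f')(B) = Add(B, -6) = Add(-6, B))
Add(Add(2965, 637), Function('f')(Add(Function('w')(-1, 0), Mul(-1, 26)))) = Add(Add(2965, 637), Add(-6, Add(-9, Mul(-1, 26)))) = Add(3602, Add(-6, Add(-9, -26))) = Add(3602, Add(-6, -35)) = Add(3602, -41) = 3561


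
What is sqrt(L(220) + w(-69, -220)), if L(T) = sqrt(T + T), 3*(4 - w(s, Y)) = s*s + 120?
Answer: sqrt(-1623 + 2*sqrt(110)) ≈ 40.025*I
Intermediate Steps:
w(s, Y) = -36 - s**2/3 (w(s, Y) = 4 - (s*s + 120)/3 = 4 - (s**2 + 120)/3 = 4 - (120 + s**2)/3 = 4 + (-40 - s**2/3) = -36 - s**2/3)
L(T) = sqrt(2)*sqrt(T) (L(T) = sqrt(2*T) = sqrt(2)*sqrt(T))
sqrt(L(220) + w(-69, -220)) = sqrt(sqrt(2)*sqrt(220) + (-36 - 1/3*(-69)**2)) = sqrt(sqrt(2)*(2*sqrt(55)) + (-36 - 1/3*4761)) = sqrt(2*sqrt(110) + (-36 - 1587)) = sqrt(2*sqrt(110) - 1623) = sqrt(-1623 + 2*sqrt(110))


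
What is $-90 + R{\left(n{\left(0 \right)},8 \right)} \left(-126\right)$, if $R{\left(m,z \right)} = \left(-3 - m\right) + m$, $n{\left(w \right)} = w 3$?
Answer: $288$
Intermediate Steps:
$n{\left(w \right)} = 3 w$
$R{\left(m,z \right)} = -3$
$-90 + R{\left(n{\left(0 \right)},8 \right)} \left(-126\right) = -90 - -378 = -90 + 378 = 288$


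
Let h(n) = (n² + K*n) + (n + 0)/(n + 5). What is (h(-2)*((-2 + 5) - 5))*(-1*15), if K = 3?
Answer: -80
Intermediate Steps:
h(n) = n² + 3*n + n/(5 + n) (h(n) = (n² + 3*n) + (n + 0)/(n + 5) = (n² + 3*n) + n/(5 + n) = n² + 3*n + n/(5 + n))
(h(-2)*((-2 + 5) - 5))*(-1*15) = ((-2*(16 + (-2)² + 8*(-2))/(5 - 2))*((-2 + 5) - 5))*(-1*15) = ((-2*(16 + 4 - 16)/3)*(3 - 5))*(-15) = (-2*⅓*4*(-2))*(-15) = -8/3*(-2)*(-15) = (16/3)*(-15) = -80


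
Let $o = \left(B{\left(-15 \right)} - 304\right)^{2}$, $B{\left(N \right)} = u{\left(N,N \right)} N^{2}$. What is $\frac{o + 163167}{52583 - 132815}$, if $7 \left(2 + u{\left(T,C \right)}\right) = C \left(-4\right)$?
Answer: $- \frac{75596467}{3931368} \approx -19.229$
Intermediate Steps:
$u{\left(T,C \right)} = -2 - \frac{4 C}{7}$ ($u{\left(T,C \right)} = -2 + \frac{C \left(-4\right)}{7} = -2 + \frac{\left(-4\right) C}{7} = -2 - \frac{4 C}{7}$)
$B{\left(N \right)} = N^{2} \left(-2 - \frac{4 N}{7}\right)$ ($B{\left(N \right)} = \left(-2 - \frac{4 N}{7}\right) N^{2} = N^{2} \left(-2 - \frac{4 N}{7}\right)$)
$o = \frac{67601284}{49}$ ($o = \left(\left(-15\right)^{2} \left(-2 - - \frac{60}{7}\right) - 304\right)^{2} = \left(225 \left(-2 + \frac{60}{7}\right) - 304\right)^{2} = \left(225 \cdot \frac{46}{7} - 304\right)^{2} = \left(\frac{10350}{7} - 304\right)^{2} = \left(\frac{8222}{7}\right)^{2} = \frac{67601284}{49} \approx 1.3796 \cdot 10^{6}$)
$\frac{o + 163167}{52583 - 132815} = \frac{\frac{67601284}{49} + 163167}{52583 - 132815} = \frac{75596467}{49 \left(-80232\right)} = \frac{75596467}{49} \left(- \frac{1}{80232}\right) = - \frac{75596467}{3931368}$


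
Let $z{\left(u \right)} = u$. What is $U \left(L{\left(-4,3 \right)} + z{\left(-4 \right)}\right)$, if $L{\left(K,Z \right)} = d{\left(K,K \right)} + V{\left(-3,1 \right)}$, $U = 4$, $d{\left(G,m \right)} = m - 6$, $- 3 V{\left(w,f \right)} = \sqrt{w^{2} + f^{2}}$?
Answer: $-56 - \frac{4 \sqrt{10}}{3} \approx -60.216$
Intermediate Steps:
$V{\left(w,f \right)} = - \frac{\sqrt{f^{2} + w^{2}}}{3}$ ($V{\left(w,f \right)} = - \frac{\sqrt{w^{2} + f^{2}}}{3} = - \frac{\sqrt{f^{2} + w^{2}}}{3}$)
$d{\left(G,m \right)} = -6 + m$ ($d{\left(G,m \right)} = m - 6 = -6 + m$)
$L{\left(K,Z \right)} = -6 + K - \frac{\sqrt{10}}{3}$ ($L{\left(K,Z \right)} = \left(-6 + K\right) - \frac{\sqrt{1^{2} + \left(-3\right)^{2}}}{3} = \left(-6 + K\right) - \frac{\sqrt{1 + 9}}{3} = \left(-6 + K\right) - \frac{\sqrt{10}}{3} = -6 + K - \frac{\sqrt{10}}{3}$)
$U \left(L{\left(-4,3 \right)} + z{\left(-4 \right)}\right) = 4 \left(\left(-6 - 4 - \frac{\sqrt{10}}{3}\right) - 4\right) = 4 \left(\left(-10 - \frac{\sqrt{10}}{3}\right) - 4\right) = 4 \left(-14 - \frac{\sqrt{10}}{3}\right) = -56 - \frac{4 \sqrt{10}}{3}$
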